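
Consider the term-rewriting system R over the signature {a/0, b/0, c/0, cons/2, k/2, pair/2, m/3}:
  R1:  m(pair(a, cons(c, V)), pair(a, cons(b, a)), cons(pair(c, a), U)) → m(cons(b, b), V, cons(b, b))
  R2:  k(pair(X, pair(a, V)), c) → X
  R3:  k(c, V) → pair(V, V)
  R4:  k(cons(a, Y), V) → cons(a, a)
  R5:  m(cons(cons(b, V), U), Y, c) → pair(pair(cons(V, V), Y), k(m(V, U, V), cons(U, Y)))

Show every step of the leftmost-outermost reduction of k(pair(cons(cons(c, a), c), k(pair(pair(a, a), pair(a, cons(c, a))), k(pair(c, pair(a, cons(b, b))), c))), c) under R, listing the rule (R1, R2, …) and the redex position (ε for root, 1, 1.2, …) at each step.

1. k(pair(cons(cons(c, a), c), k(pair(pair(a, a), pair(a, cons(c, a))), k(pair(c, pair(a, cons(b, b))), c))), c)  →  k(pair(cons(cons(c, a), c), k(pair(pair(a, a), pair(a, cons(c, a))), c)), c)   [R2 at 1.2.2]
2. k(pair(cons(cons(c, a), c), k(pair(pair(a, a), pair(a, cons(c, a))), c)), c)  →  k(pair(cons(cons(c, a), c), pair(a, a)), c)   [R2 at 1.2]
3. k(pair(cons(cons(c, a), c), pair(a, a)), c)  →  cons(cons(c, a), c)   [R2 at ε]

cons(cons(c, a), c)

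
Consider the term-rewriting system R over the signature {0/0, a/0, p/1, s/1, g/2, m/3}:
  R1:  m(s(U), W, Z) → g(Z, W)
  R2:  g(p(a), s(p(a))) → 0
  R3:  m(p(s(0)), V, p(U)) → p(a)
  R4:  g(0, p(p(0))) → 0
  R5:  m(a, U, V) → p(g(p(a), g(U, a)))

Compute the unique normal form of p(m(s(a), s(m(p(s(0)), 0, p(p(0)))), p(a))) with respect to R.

1. p(m(s(a), s(m(p(s(0)), 0, p(p(0)))), p(a)))  →  p(g(p(a), s(m(p(s(0)), 0, p(p(0))))))   [R1 at 1]
2. p(g(p(a), s(m(p(s(0)), 0, p(p(0))))))  →  p(g(p(a), s(p(a))))   [R3 at 1.2.1]
3. p(g(p(a), s(p(a))))  →  p(0)   [R2 at 1]

p(0)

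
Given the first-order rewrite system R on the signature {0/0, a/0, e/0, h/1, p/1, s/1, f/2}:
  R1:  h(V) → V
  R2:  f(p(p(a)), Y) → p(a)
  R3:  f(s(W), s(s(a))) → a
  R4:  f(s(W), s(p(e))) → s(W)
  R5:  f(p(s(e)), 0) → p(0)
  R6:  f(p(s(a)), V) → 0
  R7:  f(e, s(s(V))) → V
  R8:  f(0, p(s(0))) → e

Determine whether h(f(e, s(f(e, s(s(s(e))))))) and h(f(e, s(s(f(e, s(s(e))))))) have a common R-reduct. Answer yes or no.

Reduce t₁ = h(f(e, s(f(e, s(s(s(e))))))):
1. h(f(e, s(f(e, s(s(s(e)))))))  →  f(e, s(f(e, s(s(s(e))))))   [R1 at ε]
2. f(e, s(f(e, s(s(s(e))))))  →  f(e, s(s(e)))   [R7 at 2.1]
3. f(e, s(s(e)))  →  e   [R7 at ε]

Reduce t₂ = h(f(e, s(s(f(e, s(s(e))))))):
1. h(f(e, s(s(f(e, s(s(e)))))))  →  f(e, s(s(f(e, s(s(e))))))   [R1 at ε]
2. f(e, s(s(f(e, s(s(e))))))  →  f(e, s(s(e)))   [R7 at ε]
3. f(e, s(s(e)))  →  e   [R7 at ε]

yes — NF(t₁) = e, NF(t₂) = e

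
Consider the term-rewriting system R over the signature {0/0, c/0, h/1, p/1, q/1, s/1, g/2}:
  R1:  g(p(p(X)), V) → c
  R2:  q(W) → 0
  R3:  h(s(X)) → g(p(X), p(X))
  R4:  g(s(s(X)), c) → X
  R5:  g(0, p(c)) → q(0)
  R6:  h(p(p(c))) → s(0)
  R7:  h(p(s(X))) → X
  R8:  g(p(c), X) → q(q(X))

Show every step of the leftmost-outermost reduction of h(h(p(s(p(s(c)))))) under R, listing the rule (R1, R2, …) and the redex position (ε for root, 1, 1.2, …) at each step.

c

1. h(h(p(s(p(s(c))))))  →  h(p(s(c)))   [R7 at 1]
2. h(p(s(c)))  →  c   [R7 at ε]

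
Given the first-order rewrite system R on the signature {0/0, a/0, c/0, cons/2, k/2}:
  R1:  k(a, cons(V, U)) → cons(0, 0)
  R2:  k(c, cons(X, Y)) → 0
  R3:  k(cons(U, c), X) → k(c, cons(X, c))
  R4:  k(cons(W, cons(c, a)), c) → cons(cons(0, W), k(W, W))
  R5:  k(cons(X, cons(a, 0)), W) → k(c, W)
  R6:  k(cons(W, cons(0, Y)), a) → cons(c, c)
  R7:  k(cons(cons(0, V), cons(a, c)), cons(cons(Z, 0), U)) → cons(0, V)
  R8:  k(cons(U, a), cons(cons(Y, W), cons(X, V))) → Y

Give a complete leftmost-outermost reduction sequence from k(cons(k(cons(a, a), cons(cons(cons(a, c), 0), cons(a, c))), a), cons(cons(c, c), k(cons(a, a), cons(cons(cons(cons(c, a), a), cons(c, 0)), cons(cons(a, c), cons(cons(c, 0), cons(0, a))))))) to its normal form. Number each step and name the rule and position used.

c

1. k(cons(k(cons(a, a), cons(cons(cons(a, c), 0), cons(a, c))), a), cons(cons(c, c), k(cons(a, a), cons(cons(cons(cons(c, a), a), cons(c, 0)), cons(cons(a, c), cons(cons(c, 0), cons(0, a)))))))  →  k(cons(cons(a, c), a), cons(cons(c, c), k(cons(a, a), cons(cons(cons(cons(c, a), a), cons(c, 0)), cons(cons(a, c), cons(cons(c, 0), cons(0, a)))))))   [R8 at 1.1]
2. k(cons(cons(a, c), a), cons(cons(c, c), k(cons(a, a), cons(cons(cons(cons(c, a), a), cons(c, 0)), cons(cons(a, c), cons(cons(c, 0), cons(0, a)))))))  →  k(cons(cons(a, c), a), cons(cons(c, c), cons(cons(c, a), a)))   [R8 at 2.2]
3. k(cons(cons(a, c), a), cons(cons(c, c), cons(cons(c, a), a)))  →  c   [R8 at ε]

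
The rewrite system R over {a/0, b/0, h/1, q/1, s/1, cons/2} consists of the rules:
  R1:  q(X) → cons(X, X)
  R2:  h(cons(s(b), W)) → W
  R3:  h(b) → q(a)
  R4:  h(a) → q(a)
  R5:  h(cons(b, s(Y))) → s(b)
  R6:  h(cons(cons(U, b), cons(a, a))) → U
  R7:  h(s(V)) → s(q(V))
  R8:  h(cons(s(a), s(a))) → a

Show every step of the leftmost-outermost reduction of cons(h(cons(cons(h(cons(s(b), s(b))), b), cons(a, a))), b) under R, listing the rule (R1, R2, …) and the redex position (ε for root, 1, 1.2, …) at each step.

1. cons(h(cons(cons(h(cons(s(b), s(b))), b), cons(a, a))), b)  →  cons(h(cons(s(b), s(b))), b)   [R6 at 1]
2. cons(h(cons(s(b), s(b))), b)  →  cons(s(b), b)   [R2 at 1]

cons(s(b), b)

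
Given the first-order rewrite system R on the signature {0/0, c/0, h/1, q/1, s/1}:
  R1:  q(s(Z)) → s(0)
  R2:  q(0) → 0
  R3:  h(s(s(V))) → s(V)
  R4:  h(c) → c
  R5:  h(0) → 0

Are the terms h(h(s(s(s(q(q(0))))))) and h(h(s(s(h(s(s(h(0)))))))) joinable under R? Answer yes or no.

yes — NF(t₁) = s(0), NF(t₂) = s(0)

Reduce t₁ = h(h(s(s(s(q(q(0))))))):
1. h(h(s(s(s(q(q(0)))))))  →  h(s(s(q(q(0)))))   [R3 at 1]
2. h(s(s(q(q(0)))))  →  s(q(q(0)))   [R3 at ε]
3. s(q(q(0)))  →  s(q(0))   [R2 at 1.1]
4. s(q(0))  →  s(0)   [R2 at 1]

Reduce t₂ = h(h(s(s(h(s(s(h(0)))))))):
1. h(h(s(s(h(s(s(h(0))))))))  →  h(s(h(s(s(h(0))))))   [R3 at 1]
2. h(s(h(s(s(h(0))))))  →  h(s(s(h(0))))   [R3 at 1.1]
3. h(s(s(h(0))))  →  s(h(0))   [R3 at ε]
4. s(h(0))  →  s(0)   [R5 at 1]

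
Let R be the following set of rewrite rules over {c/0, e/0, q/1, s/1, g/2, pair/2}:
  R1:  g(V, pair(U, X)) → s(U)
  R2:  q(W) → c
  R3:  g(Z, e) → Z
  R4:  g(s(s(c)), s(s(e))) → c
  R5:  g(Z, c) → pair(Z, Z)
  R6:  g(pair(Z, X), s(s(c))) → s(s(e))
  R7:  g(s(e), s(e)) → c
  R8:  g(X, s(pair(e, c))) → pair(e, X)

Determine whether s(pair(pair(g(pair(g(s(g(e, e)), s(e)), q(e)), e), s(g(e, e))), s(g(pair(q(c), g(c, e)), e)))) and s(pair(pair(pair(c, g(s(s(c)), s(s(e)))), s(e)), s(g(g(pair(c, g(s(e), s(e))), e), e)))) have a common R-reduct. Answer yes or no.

Reduce t₁ = s(pair(pair(g(pair(g(s(g(e, e)), s(e)), q(e)), e), s(g(e, e))), s(g(pair(q(c), g(c, e)), e)))):
1. s(pair(pair(g(pair(g(s(g(e, e)), s(e)), q(e)), e), s(g(e, e))), s(g(pair(q(c), g(c, e)), e))))  →  s(pair(pair(pair(g(s(g(e, e)), s(e)), q(e)), s(g(e, e))), s(g(pair(q(c), g(c, e)), e))))   [R3 at 1.1.1]
2. s(pair(pair(pair(g(s(g(e, e)), s(e)), q(e)), s(g(e, e))), s(g(pair(q(c), g(c, e)), e))))  →  s(pair(pair(pair(g(s(e), s(e)), q(e)), s(g(e, e))), s(g(pair(q(c), g(c, e)), e))))   [R3 at 1.1.1.1.1.1]
3. s(pair(pair(pair(g(s(e), s(e)), q(e)), s(g(e, e))), s(g(pair(q(c), g(c, e)), e))))  →  s(pair(pair(pair(c, q(e)), s(g(e, e))), s(g(pair(q(c), g(c, e)), e))))   [R7 at 1.1.1.1]
4. s(pair(pair(pair(c, q(e)), s(g(e, e))), s(g(pair(q(c), g(c, e)), e))))  →  s(pair(pair(pair(c, c), s(g(e, e))), s(g(pair(q(c), g(c, e)), e))))   [R2 at 1.1.1.2]
5. s(pair(pair(pair(c, c), s(g(e, e))), s(g(pair(q(c), g(c, e)), e))))  →  s(pair(pair(pair(c, c), s(e)), s(g(pair(q(c), g(c, e)), e))))   [R3 at 1.1.2.1]
6. s(pair(pair(pair(c, c), s(e)), s(g(pair(q(c), g(c, e)), e))))  →  s(pair(pair(pair(c, c), s(e)), s(pair(q(c), g(c, e)))))   [R3 at 1.2.1]
7. s(pair(pair(pair(c, c), s(e)), s(pair(q(c), g(c, e)))))  →  s(pair(pair(pair(c, c), s(e)), s(pair(c, g(c, e)))))   [R2 at 1.2.1.1]
8. s(pair(pair(pair(c, c), s(e)), s(pair(c, g(c, e)))))  →  s(pair(pair(pair(c, c), s(e)), s(pair(c, c))))   [R3 at 1.2.1.2]

Reduce t₂ = s(pair(pair(pair(c, g(s(s(c)), s(s(e)))), s(e)), s(g(g(pair(c, g(s(e), s(e))), e), e)))):
1. s(pair(pair(pair(c, g(s(s(c)), s(s(e)))), s(e)), s(g(g(pair(c, g(s(e), s(e))), e), e))))  →  s(pair(pair(pair(c, c), s(e)), s(g(g(pair(c, g(s(e), s(e))), e), e))))   [R4 at 1.1.1.2]
2. s(pair(pair(pair(c, c), s(e)), s(g(g(pair(c, g(s(e), s(e))), e), e))))  →  s(pair(pair(pair(c, c), s(e)), s(g(pair(c, g(s(e), s(e))), e))))   [R3 at 1.2.1]
3. s(pair(pair(pair(c, c), s(e)), s(g(pair(c, g(s(e), s(e))), e))))  →  s(pair(pair(pair(c, c), s(e)), s(pair(c, g(s(e), s(e))))))   [R3 at 1.2.1]
4. s(pair(pair(pair(c, c), s(e)), s(pair(c, g(s(e), s(e))))))  →  s(pair(pair(pair(c, c), s(e)), s(pair(c, c))))   [R7 at 1.2.1.2]

yes — NF(t₁) = s(pair(pair(pair(c, c), s(e)), s(pair(c, c)))), NF(t₂) = s(pair(pair(pair(c, c), s(e)), s(pair(c, c))))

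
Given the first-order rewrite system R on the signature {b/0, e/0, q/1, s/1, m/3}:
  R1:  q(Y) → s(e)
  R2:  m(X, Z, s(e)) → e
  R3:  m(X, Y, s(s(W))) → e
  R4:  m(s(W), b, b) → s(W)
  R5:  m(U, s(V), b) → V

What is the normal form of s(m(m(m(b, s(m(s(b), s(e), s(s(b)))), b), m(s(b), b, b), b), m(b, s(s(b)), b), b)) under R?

1. s(m(m(m(b, s(m(s(b), s(e), s(s(b)))), b), m(s(b), b, b), b), m(b, s(s(b)), b), b))  →  s(m(m(m(s(b), s(e), s(s(b))), m(s(b), b, b), b), m(b, s(s(b)), b), b))   [R5 at 1.1.1]
2. s(m(m(m(s(b), s(e), s(s(b))), m(s(b), b, b), b), m(b, s(s(b)), b), b))  →  s(m(m(e, m(s(b), b, b), b), m(b, s(s(b)), b), b))   [R3 at 1.1.1]
3. s(m(m(e, m(s(b), b, b), b), m(b, s(s(b)), b), b))  →  s(m(m(e, s(b), b), m(b, s(s(b)), b), b))   [R4 at 1.1.2]
4. s(m(m(e, s(b), b), m(b, s(s(b)), b), b))  →  s(m(b, m(b, s(s(b)), b), b))   [R5 at 1.1]
5. s(m(b, m(b, s(s(b)), b), b))  →  s(m(b, s(b), b))   [R5 at 1.2]
6. s(m(b, s(b), b))  →  s(b)   [R5 at 1]

s(b)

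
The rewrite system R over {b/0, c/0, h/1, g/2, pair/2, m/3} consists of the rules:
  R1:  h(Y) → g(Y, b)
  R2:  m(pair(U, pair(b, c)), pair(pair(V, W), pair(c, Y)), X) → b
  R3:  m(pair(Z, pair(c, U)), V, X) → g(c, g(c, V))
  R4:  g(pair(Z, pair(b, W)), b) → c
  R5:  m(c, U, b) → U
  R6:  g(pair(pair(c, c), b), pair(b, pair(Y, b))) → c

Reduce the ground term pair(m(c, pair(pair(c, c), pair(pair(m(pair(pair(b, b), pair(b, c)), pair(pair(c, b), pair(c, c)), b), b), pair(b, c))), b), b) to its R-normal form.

pair(pair(pair(c, c), pair(pair(b, b), pair(b, c))), b)

1. pair(m(c, pair(pair(c, c), pair(pair(m(pair(pair(b, b), pair(b, c)), pair(pair(c, b), pair(c, c)), b), b), pair(b, c))), b), b)  →  pair(pair(pair(c, c), pair(pair(m(pair(pair(b, b), pair(b, c)), pair(pair(c, b), pair(c, c)), b), b), pair(b, c))), b)   [R5 at 1]
2. pair(pair(pair(c, c), pair(pair(m(pair(pair(b, b), pair(b, c)), pair(pair(c, b), pair(c, c)), b), b), pair(b, c))), b)  →  pair(pair(pair(c, c), pair(pair(b, b), pair(b, c))), b)   [R2 at 1.2.1.1]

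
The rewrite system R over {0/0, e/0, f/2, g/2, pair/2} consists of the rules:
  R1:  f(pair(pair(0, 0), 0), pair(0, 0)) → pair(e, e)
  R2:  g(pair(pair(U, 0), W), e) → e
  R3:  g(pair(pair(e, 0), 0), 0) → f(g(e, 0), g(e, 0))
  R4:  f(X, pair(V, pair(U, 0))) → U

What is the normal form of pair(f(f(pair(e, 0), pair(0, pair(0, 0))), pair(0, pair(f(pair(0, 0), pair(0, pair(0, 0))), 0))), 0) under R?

pair(0, 0)

1. pair(f(f(pair(e, 0), pair(0, pair(0, 0))), pair(0, pair(f(pair(0, 0), pair(0, pair(0, 0))), 0))), 0)  →  pair(f(pair(0, 0), pair(0, pair(0, 0))), 0)   [R4 at 1]
2. pair(f(pair(0, 0), pair(0, pair(0, 0))), 0)  →  pair(0, 0)   [R4 at 1]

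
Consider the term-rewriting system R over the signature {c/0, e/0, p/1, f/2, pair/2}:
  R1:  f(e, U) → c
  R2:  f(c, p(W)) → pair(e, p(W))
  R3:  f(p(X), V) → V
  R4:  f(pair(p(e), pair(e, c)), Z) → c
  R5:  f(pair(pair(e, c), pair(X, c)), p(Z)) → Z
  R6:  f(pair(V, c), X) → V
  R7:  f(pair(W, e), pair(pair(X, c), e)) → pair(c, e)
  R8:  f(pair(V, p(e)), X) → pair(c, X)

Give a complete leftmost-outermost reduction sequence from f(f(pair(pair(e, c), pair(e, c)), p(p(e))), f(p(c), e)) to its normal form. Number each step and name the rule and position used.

e

1. f(f(pair(pair(e, c), pair(e, c)), p(p(e))), f(p(c), e))  →  f(p(e), f(p(c), e))   [R5 at 1]
2. f(p(e), f(p(c), e))  →  f(p(c), e)   [R3 at ε]
3. f(p(c), e)  →  e   [R3 at ε]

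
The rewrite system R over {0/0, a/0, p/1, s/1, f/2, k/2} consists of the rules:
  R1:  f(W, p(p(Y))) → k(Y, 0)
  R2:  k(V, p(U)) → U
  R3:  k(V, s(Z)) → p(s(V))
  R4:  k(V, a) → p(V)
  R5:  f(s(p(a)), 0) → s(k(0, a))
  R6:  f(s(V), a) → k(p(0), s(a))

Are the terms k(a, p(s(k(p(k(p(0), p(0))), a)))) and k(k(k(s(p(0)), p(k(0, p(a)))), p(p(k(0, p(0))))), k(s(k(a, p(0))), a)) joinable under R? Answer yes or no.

Reduce t₁ = k(a, p(s(k(p(k(p(0), p(0))), a)))):
1. k(a, p(s(k(p(k(p(0), p(0))), a))))  →  s(k(p(k(p(0), p(0))), a))   [R2 at ε]
2. s(k(p(k(p(0), p(0))), a))  →  s(p(p(k(p(0), p(0)))))   [R4 at 1]
3. s(p(p(k(p(0), p(0)))))  →  s(p(p(0)))   [R2 at 1.1.1]

Reduce t₂ = k(k(k(s(p(0)), p(k(0, p(a)))), p(p(k(0, p(0))))), k(s(k(a, p(0))), a)):
1. k(k(k(s(p(0)), p(k(0, p(a)))), p(p(k(0, p(0))))), k(s(k(a, p(0))), a))  →  k(p(k(0, p(0))), k(s(k(a, p(0))), a))   [R2 at 1]
2. k(p(k(0, p(0))), k(s(k(a, p(0))), a))  →  k(p(0), k(s(k(a, p(0))), a))   [R2 at 1.1]
3. k(p(0), k(s(k(a, p(0))), a))  →  k(p(0), p(s(k(a, p(0)))))   [R4 at 2]
4. k(p(0), p(s(k(a, p(0)))))  →  s(k(a, p(0)))   [R2 at ε]
5. s(k(a, p(0)))  →  s(0)   [R2 at 1]

no — NF(t₁) = s(p(p(0))), NF(t₂) = s(0)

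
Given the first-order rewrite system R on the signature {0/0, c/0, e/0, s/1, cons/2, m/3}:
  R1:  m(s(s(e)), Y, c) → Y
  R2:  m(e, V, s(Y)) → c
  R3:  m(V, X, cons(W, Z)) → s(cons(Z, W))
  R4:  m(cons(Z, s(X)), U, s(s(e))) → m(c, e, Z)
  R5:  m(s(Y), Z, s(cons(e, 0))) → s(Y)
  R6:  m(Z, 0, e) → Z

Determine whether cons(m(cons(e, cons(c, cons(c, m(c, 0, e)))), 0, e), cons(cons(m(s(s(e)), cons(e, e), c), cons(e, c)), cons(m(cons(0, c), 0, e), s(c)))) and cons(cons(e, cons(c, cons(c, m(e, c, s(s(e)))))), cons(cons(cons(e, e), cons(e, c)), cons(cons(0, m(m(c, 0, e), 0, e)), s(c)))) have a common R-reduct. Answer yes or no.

yes — NF(t₁) = cons(cons(e, cons(c, cons(c, c))), cons(cons(cons(e, e), cons(e, c)), cons(cons(0, c), s(c)))), NF(t₂) = cons(cons(e, cons(c, cons(c, c))), cons(cons(cons(e, e), cons(e, c)), cons(cons(0, c), s(c))))

Reduce t₁ = cons(m(cons(e, cons(c, cons(c, m(c, 0, e)))), 0, e), cons(cons(m(s(s(e)), cons(e, e), c), cons(e, c)), cons(m(cons(0, c), 0, e), s(c)))):
1. cons(m(cons(e, cons(c, cons(c, m(c, 0, e)))), 0, e), cons(cons(m(s(s(e)), cons(e, e), c), cons(e, c)), cons(m(cons(0, c), 0, e), s(c))))  →  cons(cons(e, cons(c, cons(c, m(c, 0, e)))), cons(cons(m(s(s(e)), cons(e, e), c), cons(e, c)), cons(m(cons(0, c), 0, e), s(c))))   [R6 at 1]
2. cons(cons(e, cons(c, cons(c, m(c, 0, e)))), cons(cons(m(s(s(e)), cons(e, e), c), cons(e, c)), cons(m(cons(0, c), 0, e), s(c))))  →  cons(cons(e, cons(c, cons(c, c))), cons(cons(m(s(s(e)), cons(e, e), c), cons(e, c)), cons(m(cons(0, c), 0, e), s(c))))   [R6 at 1.2.2.2]
3. cons(cons(e, cons(c, cons(c, c))), cons(cons(m(s(s(e)), cons(e, e), c), cons(e, c)), cons(m(cons(0, c), 0, e), s(c))))  →  cons(cons(e, cons(c, cons(c, c))), cons(cons(cons(e, e), cons(e, c)), cons(m(cons(0, c), 0, e), s(c))))   [R1 at 2.1.1]
4. cons(cons(e, cons(c, cons(c, c))), cons(cons(cons(e, e), cons(e, c)), cons(m(cons(0, c), 0, e), s(c))))  →  cons(cons(e, cons(c, cons(c, c))), cons(cons(cons(e, e), cons(e, c)), cons(cons(0, c), s(c))))   [R6 at 2.2.1]

Reduce t₂ = cons(cons(e, cons(c, cons(c, m(e, c, s(s(e)))))), cons(cons(cons(e, e), cons(e, c)), cons(cons(0, m(m(c, 0, e), 0, e)), s(c)))):
1. cons(cons(e, cons(c, cons(c, m(e, c, s(s(e)))))), cons(cons(cons(e, e), cons(e, c)), cons(cons(0, m(m(c, 0, e), 0, e)), s(c))))  →  cons(cons(e, cons(c, cons(c, c))), cons(cons(cons(e, e), cons(e, c)), cons(cons(0, m(m(c, 0, e), 0, e)), s(c))))   [R2 at 1.2.2.2]
2. cons(cons(e, cons(c, cons(c, c))), cons(cons(cons(e, e), cons(e, c)), cons(cons(0, m(m(c, 0, e), 0, e)), s(c))))  →  cons(cons(e, cons(c, cons(c, c))), cons(cons(cons(e, e), cons(e, c)), cons(cons(0, m(c, 0, e)), s(c))))   [R6 at 2.2.1.2]
3. cons(cons(e, cons(c, cons(c, c))), cons(cons(cons(e, e), cons(e, c)), cons(cons(0, m(c, 0, e)), s(c))))  →  cons(cons(e, cons(c, cons(c, c))), cons(cons(cons(e, e), cons(e, c)), cons(cons(0, c), s(c))))   [R6 at 2.2.1.2]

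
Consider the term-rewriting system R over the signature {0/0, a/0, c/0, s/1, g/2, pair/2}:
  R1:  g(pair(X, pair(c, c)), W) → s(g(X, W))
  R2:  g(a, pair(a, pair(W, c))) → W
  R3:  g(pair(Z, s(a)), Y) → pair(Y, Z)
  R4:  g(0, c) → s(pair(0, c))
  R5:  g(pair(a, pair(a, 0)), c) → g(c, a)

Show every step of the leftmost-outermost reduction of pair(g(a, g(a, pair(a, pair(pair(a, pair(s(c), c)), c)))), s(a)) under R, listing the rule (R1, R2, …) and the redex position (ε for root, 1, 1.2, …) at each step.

pair(s(c), s(a))

1. pair(g(a, g(a, pair(a, pair(pair(a, pair(s(c), c)), c)))), s(a))  →  pair(g(a, pair(a, pair(s(c), c))), s(a))   [R2 at 1.2]
2. pair(g(a, pair(a, pair(s(c), c))), s(a))  →  pair(s(c), s(a))   [R2 at 1]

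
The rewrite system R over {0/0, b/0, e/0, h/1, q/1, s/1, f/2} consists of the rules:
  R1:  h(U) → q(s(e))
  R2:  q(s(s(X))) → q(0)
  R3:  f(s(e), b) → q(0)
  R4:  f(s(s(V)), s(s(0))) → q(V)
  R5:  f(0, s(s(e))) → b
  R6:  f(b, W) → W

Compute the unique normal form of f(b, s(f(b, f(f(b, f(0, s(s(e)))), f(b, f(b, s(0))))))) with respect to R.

1. f(b, s(f(b, f(f(b, f(0, s(s(e)))), f(b, f(b, s(0)))))))  →  s(f(b, f(f(b, f(0, s(s(e)))), f(b, f(b, s(0))))))   [R6 at ε]
2. s(f(b, f(f(b, f(0, s(s(e)))), f(b, f(b, s(0))))))  →  s(f(f(b, f(0, s(s(e)))), f(b, f(b, s(0)))))   [R6 at 1]
3. s(f(f(b, f(0, s(s(e)))), f(b, f(b, s(0)))))  →  s(f(f(0, s(s(e))), f(b, f(b, s(0)))))   [R6 at 1.1]
4. s(f(f(0, s(s(e))), f(b, f(b, s(0)))))  →  s(f(b, f(b, f(b, s(0)))))   [R5 at 1.1]
5. s(f(b, f(b, f(b, s(0)))))  →  s(f(b, f(b, s(0))))   [R6 at 1]
6. s(f(b, f(b, s(0))))  →  s(f(b, s(0)))   [R6 at 1]
7. s(f(b, s(0)))  →  s(s(0))   [R6 at 1]

s(s(0))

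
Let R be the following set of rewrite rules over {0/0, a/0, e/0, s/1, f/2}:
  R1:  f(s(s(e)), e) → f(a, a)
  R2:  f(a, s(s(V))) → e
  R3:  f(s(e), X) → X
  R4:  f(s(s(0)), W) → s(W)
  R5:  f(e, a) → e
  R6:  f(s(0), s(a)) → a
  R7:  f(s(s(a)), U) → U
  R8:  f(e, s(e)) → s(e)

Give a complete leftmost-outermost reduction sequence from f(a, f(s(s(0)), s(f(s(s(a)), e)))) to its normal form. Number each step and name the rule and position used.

1. f(a, f(s(s(0)), s(f(s(s(a)), e))))  →  f(a, s(s(f(s(s(a)), e))))   [R4 at 2]
2. f(a, s(s(f(s(s(a)), e))))  →  e   [R2 at ε]

e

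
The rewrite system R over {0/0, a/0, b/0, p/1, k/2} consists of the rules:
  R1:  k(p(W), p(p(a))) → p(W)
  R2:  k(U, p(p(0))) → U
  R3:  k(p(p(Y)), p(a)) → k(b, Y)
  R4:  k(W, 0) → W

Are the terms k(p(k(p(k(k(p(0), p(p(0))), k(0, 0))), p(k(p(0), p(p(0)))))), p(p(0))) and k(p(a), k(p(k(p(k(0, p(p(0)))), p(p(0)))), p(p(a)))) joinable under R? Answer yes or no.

Reduce t₁ = k(p(k(p(k(k(p(0), p(p(0))), k(0, 0))), p(k(p(0), p(p(0)))))), p(p(0))):
1. k(p(k(p(k(k(p(0), p(p(0))), k(0, 0))), p(k(p(0), p(p(0)))))), p(p(0)))  →  p(k(p(k(k(p(0), p(p(0))), k(0, 0))), p(k(p(0), p(p(0))))))   [R2 at ε]
2. p(k(p(k(k(p(0), p(p(0))), k(0, 0))), p(k(p(0), p(p(0))))))  →  p(k(p(k(p(0), k(0, 0))), p(k(p(0), p(p(0))))))   [R2 at 1.1.1.1]
3. p(k(p(k(p(0), k(0, 0))), p(k(p(0), p(p(0))))))  →  p(k(p(k(p(0), 0)), p(k(p(0), p(p(0))))))   [R4 at 1.1.1.2]
4. p(k(p(k(p(0), 0)), p(k(p(0), p(p(0))))))  →  p(k(p(p(0)), p(k(p(0), p(p(0))))))   [R4 at 1.1.1]
5. p(k(p(p(0)), p(k(p(0), p(p(0))))))  →  p(k(p(p(0)), p(p(0))))   [R2 at 1.2.1]
6. p(k(p(p(0)), p(p(0))))  →  p(p(p(0)))   [R2 at 1]

Reduce t₂ = k(p(a), k(p(k(p(k(0, p(p(0)))), p(p(0)))), p(p(a)))):
1. k(p(a), k(p(k(p(k(0, p(p(0)))), p(p(0)))), p(p(a))))  →  k(p(a), p(k(p(k(0, p(p(0)))), p(p(0)))))   [R1 at 2]
2. k(p(a), p(k(p(k(0, p(p(0)))), p(p(0)))))  →  k(p(a), p(p(k(0, p(p(0))))))   [R2 at 2.1]
3. k(p(a), p(p(k(0, p(p(0))))))  →  k(p(a), p(p(0)))   [R2 at 2.1.1]
4. k(p(a), p(p(0)))  →  p(a)   [R2 at ε]

no — NF(t₁) = p(p(p(0))), NF(t₂) = p(a)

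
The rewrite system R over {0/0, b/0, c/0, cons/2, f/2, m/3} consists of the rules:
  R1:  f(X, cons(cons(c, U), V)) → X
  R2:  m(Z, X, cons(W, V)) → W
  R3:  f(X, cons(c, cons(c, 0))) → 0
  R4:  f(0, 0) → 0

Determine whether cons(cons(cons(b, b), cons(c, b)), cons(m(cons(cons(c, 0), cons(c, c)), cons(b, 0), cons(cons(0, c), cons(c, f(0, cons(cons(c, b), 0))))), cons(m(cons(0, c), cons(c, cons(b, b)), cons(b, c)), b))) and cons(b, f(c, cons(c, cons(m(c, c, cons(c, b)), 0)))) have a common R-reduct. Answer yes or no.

no — NF(t₁) = cons(cons(cons(b, b), cons(c, b)), cons(cons(0, c), cons(b, b))), NF(t₂) = cons(b, 0)

Reduce t₁ = cons(cons(cons(b, b), cons(c, b)), cons(m(cons(cons(c, 0), cons(c, c)), cons(b, 0), cons(cons(0, c), cons(c, f(0, cons(cons(c, b), 0))))), cons(m(cons(0, c), cons(c, cons(b, b)), cons(b, c)), b))):
1. cons(cons(cons(b, b), cons(c, b)), cons(m(cons(cons(c, 0), cons(c, c)), cons(b, 0), cons(cons(0, c), cons(c, f(0, cons(cons(c, b), 0))))), cons(m(cons(0, c), cons(c, cons(b, b)), cons(b, c)), b)))  →  cons(cons(cons(b, b), cons(c, b)), cons(cons(0, c), cons(m(cons(0, c), cons(c, cons(b, b)), cons(b, c)), b)))   [R2 at 2.1]
2. cons(cons(cons(b, b), cons(c, b)), cons(cons(0, c), cons(m(cons(0, c), cons(c, cons(b, b)), cons(b, c)), b)))  →  cons(cons(cons(b, b), cons(c, b)), cons(cons(0, c), cons(b, b)))   [R2 at 2.2.1]

Reduce t₂ = cons(b, f(c, cons(c, cons(m(c, c, cons(c, b)), 0)))):
1. cons(b, f(c, cons(c, cons(m(c, c, cons(c, b)), 0))))  →  cons(b, f(c, cons(c, cons(c, 0))))   [R2 at 2.2.2.1]
2. cons(b, f(c, cons(c, cons(c, 0))))  →  cons(b, 0)   [R3 at 2]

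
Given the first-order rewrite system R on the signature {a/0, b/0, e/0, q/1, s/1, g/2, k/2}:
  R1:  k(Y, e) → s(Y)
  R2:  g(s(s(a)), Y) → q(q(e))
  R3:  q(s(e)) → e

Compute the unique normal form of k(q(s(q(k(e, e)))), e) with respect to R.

1. k(q(s(q(k(e, e)))), e)  →  s(q(s(q(k(e, e)))))   [R1 at ε]
2. s(q(s(q(k(e, e)))))  →  s(q(s(q(s(e)))))   [R1 at 1.1.1.1]
3. s(q(s(q(s(e)))))  →  s(q(s(e)))   [R3 at 1.1.1]
4. s(q(s(e)))  →  s(e)   [R3 at 1]

s(e)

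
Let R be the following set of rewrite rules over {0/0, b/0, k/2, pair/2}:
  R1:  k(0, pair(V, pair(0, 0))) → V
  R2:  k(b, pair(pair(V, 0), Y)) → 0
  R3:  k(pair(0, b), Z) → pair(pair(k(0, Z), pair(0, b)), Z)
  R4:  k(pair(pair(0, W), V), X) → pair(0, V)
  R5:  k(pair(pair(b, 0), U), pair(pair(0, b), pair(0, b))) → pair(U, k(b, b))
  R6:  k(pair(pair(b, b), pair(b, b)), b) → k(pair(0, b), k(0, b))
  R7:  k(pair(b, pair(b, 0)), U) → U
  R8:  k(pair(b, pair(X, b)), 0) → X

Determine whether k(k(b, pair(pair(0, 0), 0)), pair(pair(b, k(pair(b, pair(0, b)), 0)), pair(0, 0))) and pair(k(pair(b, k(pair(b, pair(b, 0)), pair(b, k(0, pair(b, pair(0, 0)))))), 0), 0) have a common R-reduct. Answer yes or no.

Reduce t₁ = k(k(b, pair(pair(0, 0), 0)), pair(pair(b, k(pair(b, pair(0, b)), 0)), pair(0, 0))):
1. k(k(b, pair(pair(0, 0), 0)), pair(pair(b, k(pair(b, pair(0, b)), 0)), pair(0, 0)))  →  k(0, pair(pair(b, k(pair(b, pair(0, b)), 0)), pair(0, 0)))   [R2 at 1]
2. k(0, pair(pair(b, k(pair(b, pair(0, b)), 0)), pair(0, 0)))  →  pair(b, k(pair(b, pair(0, b)), 0))   [R1 at ε]
3. pair(b, k(pair(b, pair(0, b)), 0))  →  pair(b, 0)   [R8 at 2]

Reduce t₂ = pair(k(pair(b, k(pair(b, pair(b, 0)), pair(b, k(0, pair(b, pair(0, 0)))))), 0), 0):
1. pair(k(pair(b, k(pair(b, pair(b, 0)), pair(b, k(0, pair(b, pair(0, 0)))))), 0), 0)  →  pair(k(pair(b, pair(b, k(0, pair(b, pair(0, 0))))), 0), 0)   [R7 at 1.1.2]
2. pair(k(pair(b, pair(b, k(0, pair(b, pair(0, 0))))), 0), 0)  →  pair(k(pair(b, pair(b, b)), 0), 0)   [R1 at 1.1.2.2]
3. pair(k(pair(b, pair(b, b)), 0), 0)  →  pair(b, 0)   [R8 at 1]

yes — NF(t₁) = pair(b, 0), NF(t₂) = pair(b, 0)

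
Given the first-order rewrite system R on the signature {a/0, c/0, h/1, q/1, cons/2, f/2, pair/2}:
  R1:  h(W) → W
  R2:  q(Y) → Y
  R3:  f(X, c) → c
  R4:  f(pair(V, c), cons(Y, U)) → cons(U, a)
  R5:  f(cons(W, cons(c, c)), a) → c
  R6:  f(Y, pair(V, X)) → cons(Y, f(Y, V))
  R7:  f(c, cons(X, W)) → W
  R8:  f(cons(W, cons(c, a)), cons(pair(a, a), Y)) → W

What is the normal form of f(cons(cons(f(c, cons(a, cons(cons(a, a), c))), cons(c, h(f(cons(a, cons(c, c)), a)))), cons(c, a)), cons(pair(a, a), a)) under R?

cons(cons(cons(a, a), c), cons(c, c))

1. f(cons(cons(f(c, cons(a, cons(cons(a, a), c))), cons(c, h(f(cons(a, cons(c, c)), a)))), cons(c, a)), cons(pair(a, a), a))  →  cons(f(c, cons(a, cons(cons(a, a), c))), cons(c, h(f(cons(a, cons(c, c)), a))))   [R8 at ε]
2. cons(f(c, cons(a, cons(cons(a, a), c))), cons(c, h(f(cons(a, cons(c, c)), a))))  →  cons(cons(cons(a, a), c), cons(c, h(f(cons(a, cons(c, c)), a))))   [R7 at 1]
3. cons(cons(cons(a, a), c), cons(c, h(f(cons(a, cons(c, c)), a))))  →  cons(cons(cons(a, a), c), cons(c, f(cons(a, cons(c, c)), a)))   [R1 at 2.2]
4. cons(cons(cons(a, a), c), cons(c, f(cons(a, cons(c, c)), a)))  →  cons(cons(cons(a, a), c), cons(c, c))   [R5 at 2.2]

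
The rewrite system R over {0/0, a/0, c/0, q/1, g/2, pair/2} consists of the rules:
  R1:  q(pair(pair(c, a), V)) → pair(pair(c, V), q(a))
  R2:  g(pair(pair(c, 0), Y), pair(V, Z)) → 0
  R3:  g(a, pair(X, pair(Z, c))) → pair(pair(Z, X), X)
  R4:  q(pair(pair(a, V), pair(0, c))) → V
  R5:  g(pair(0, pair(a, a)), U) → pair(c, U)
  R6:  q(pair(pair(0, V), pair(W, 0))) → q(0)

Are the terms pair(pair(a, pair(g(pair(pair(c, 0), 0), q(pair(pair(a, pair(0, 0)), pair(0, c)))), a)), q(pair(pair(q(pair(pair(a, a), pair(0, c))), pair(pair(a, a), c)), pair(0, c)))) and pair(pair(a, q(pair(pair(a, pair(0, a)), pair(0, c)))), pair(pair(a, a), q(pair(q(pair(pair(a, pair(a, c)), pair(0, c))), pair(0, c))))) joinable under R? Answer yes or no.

yes — NF(t₁) = pair(pair(a, pair(0, a)), pair(pair(a, a), c)), NF(t₂) = pair(pair(a, pair(0, a)), pair(pair(a, a), c))

Reduce t₁ = pair(pair(a, pair(g(pair(pair(c, 0), 0), q(pair(pair(a, pair(0, 0)), pair(0, c)))), a)), q(pair(pair(q(pair(pair(a, a), pair(0, c))), pair(pair(a, a), c)), pair(0, c)))):
1. pair(pair(a, pair(g(pair(pair(c, 0), 0), q(pair(pair(a, pair(0, 0)), pair(0, c)))), a)), q(pair(pair(q(pair(pair(a, a), pair(0, c))), pair(pair(a, a), c)), pair(0, c))))  →  pair(pair(a, pair(g(pair(pair(c, 0), 0), pair(0, 0)), a)), q(pair(pair(q(pair(pair(a, a), pair(0, c))), pair(pair(a, a), c)), pair(0, c))))   [R4 at 1.2.1.2]
2. pair(pair(a, pair(g(pair(pair(c, 0), 0), pair(0, 0)), a)), q(pair(pair(q(pair(pair(a, a), pair(0, c))), pair(pair(a, a), c)), pair(0, c))))  →  pair(pair(a, pair(0, a)), q(pair(pair(q(pair(pair(a, a), pair(0, c))), pair(pair(a, a), c)), pair(0, c))))   [R2 at 1.2.1]
3. pair(pair(a, pair(0, a)), q(pair(pair(q(pair(pair(a, a), pair(0, c))), pair(pair(a, a), c)), pair(0, c))))  →  pair(pair(a, pair(0, a)), q(pair(pair(a, pair(pair(a, a), c)), pair(0, c))))   [R4 at 2.1.1.1]
4. pair(pair(a, pair(0, a)), q(pair(pair(a, pair(pair(a, a), c)), pair(0, c))))  →  pair(pair(a, pair(0, a)), pair(pair(a, a), c))   [R4 at 2]

Reduce t₂ = pair(pair(a, q(pair(pair(a, pair(0, a)), pair(0, c)))), pair(pair(a, a), q(pair(q(pair(pair(a, pair(a, c)), pair(0, c))), pair(0, c))))):
1. pair(pair(a, q(pair(pair(a, pair(0, a)), pair(0, c)))), pair(pair(a, a), q(pair(q(pair(pair(a, pair(a, c)), pair(0, c))), pair(0, c)))))  →  pair(pair(a, pair(0, a)), pair(pair(a, a), q(pair(q(pair(pair(a, pair(a, c)), pair(0, c))), pair(0, c)))))   [R4 at 1.2]
2. pair(pair(a, pair(0, a)), pair(pair(a, a), q(pair(q(pair(pair(a, pair(a, c)), pair(0, c))), pair(0, c)))))  →  pair(pair(a, pair(0, a)), pair(pair(a, a), q(pair(pair(a, c), pair(0, c)))))   [R4 at 2.2.1.1]
3. pair(pair(a, pair(0, a)), pair(pair(a, a), q(pair(pair(a, c), pair(0, c)))))  →  pair(pair(a, pair(0, a)), pair(pair(a, a), c))   [R4 at 2.2]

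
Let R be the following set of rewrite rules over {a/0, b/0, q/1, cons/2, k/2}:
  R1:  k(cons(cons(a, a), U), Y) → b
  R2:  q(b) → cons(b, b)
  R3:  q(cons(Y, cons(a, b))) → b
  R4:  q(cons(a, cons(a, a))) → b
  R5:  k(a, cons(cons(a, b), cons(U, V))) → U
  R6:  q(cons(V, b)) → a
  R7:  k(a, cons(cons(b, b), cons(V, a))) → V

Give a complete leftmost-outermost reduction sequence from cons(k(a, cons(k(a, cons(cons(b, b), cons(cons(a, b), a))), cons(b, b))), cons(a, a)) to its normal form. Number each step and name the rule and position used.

1. cons(k(a, cons(k(a, cons(cons(b, b), cons(cons(a, b), a))), cons(b, b))), cons(a, a))  →  cons(k(a, cons(cons(a, b), cons(b, b))), cons(a, a))   [R7 at 1.2.1]
2. cons(k(a, cons(cons(a, b), cons(b, b))), cons(a, a))  →  cons(b, cons(a, a))   [R5 at 1]

cons(b, cons(a, a))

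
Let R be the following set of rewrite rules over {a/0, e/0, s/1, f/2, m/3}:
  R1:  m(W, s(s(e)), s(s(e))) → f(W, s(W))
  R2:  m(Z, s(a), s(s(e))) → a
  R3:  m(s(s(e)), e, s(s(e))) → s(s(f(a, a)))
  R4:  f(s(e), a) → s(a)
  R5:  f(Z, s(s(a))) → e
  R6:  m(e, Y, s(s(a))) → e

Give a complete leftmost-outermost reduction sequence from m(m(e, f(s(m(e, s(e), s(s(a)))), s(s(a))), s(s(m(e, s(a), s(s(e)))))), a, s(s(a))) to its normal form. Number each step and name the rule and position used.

1. m(m(e, f(s(m(e, s(e), s(s(a)))), s(s(a))), s(s(m(e, s(a), s(s(e)))))), a, s(s(a)))  →  m(m(e, e, s(s(m(e, s(a), s(s(e)))))), a, s(s(a)))   [R5 at 1.2]
2. m(m(e, e, s(s(m(e, s(a), s(s(e)))))), a, s(s(a)))  →  m(m(e, e, s(s(a))), a, s(s(a)))   [R2 at 1.3.1.1]
3. m(m(e, e, s(s(a))), a, s(s(a)))  →  m(e, a, s(s(a)))   [R6 at 1]
4. m(e, a, s(s(a)))  →  e   [R6 at ε]

e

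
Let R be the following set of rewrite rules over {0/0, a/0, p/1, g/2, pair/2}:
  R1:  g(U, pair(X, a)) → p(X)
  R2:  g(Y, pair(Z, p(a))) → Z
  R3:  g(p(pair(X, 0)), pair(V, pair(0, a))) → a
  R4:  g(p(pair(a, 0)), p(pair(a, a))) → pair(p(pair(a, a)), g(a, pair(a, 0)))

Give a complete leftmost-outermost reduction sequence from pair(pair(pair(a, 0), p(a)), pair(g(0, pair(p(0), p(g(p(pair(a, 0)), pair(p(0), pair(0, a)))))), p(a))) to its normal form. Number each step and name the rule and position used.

1. pair(pair(pair(a, 0), p(a)), pair(g(0, pair(p(0), p(g(p(pair(a, 0)), pair(p(0), pair(0, a)))))), p(a)))  →  pair(pair(pair(a, 0), p(a)), pair(g(0, pair(p(0), p(a))), p(a)))   [R3 at 2.1.2.2.1]
2. pair(pair(pair(a, 0), p(a)), pair(g(0, pair(p(0), p(a))), p(a)))  →  pair(pair(pair(a, 0), p(a)), pair(p(0), p(a)))   [R2 at 2.1]

pair(pair(pair(a, 0), p(a)), pair(p(0), p(a)))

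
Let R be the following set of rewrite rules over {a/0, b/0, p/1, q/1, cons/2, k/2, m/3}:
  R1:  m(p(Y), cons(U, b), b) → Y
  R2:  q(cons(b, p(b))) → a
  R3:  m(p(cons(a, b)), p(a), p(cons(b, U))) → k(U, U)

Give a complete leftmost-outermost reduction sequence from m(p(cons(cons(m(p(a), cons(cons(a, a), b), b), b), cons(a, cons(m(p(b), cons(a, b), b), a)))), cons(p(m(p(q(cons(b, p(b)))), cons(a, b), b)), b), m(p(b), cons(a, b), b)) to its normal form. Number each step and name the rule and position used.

1. m(p(cons(cons(m(p(a), cons(cons(a, a), b), b), b), cons(a, cons(m(p(b), cons(a, b), b), a)))), cons(p(m(p(q(cons(b, p(b)))), cons(a, b), b)), b), m(p(b), cons(a, b), b))  →  m(p(cons(cons(a, b), cons(a, cons(m(p(b), cons(a, b), b), a)))), cons(p(m(p(q(cons(b, p(b)))), cons(a, b), b)), b), m(p(b), cons(a, b), b))   [R1 at 1.1.1.1]
2. m(p(cons(cons(a, b), cons(a, cons(m(p(b), cons(a, b), b), a)))), cons(p(m(p(q(cons(b, p(b)))), cons(a, b), b)), b), m(p(b), cons(a, b), b))  →  m(p(cons(cons(a, b), cons(a, cons(b, a)))), cons(p(m(p(q(cons(b, p(b)))), cons(a, b), b)), b), m(p(b), cons(a, b), b))   [R1 at 1.1.2.2.1]
3. m(p(cons(cons(a, b), cons(a, cons(b, a)))), cons(p(m(p(q(cons(b, p(b)))), cons(a, b), b)), b), m(p(b), cons(a, b), b))  →  m(p(cons(cons(a, b), cons(a, cons(b, a)))), cons(p(q(cons(b, p(b)))), b), m(p(b), cons(a, b), b))   [R1 at 2.1.1]
4. m(p(cons(cons(a, b), cons(a, cons(b, a)))), cons(p(q(cons(b, p(b)))), b), m(p(b), cons(a, b), b))  →  m(p(cons(cons(a, b), cons(a, cons(b, a)))), cons(p(a), b), m(p(b), cons(a, b), b))   [R2 at 2.1.1]
5. m(p(cons(cons(a, b), cons(a, cons(b, a)))), cons(p(a), b), m(p(b), cons(a, b), b))  →  m(p(cons(cons(a, b), cons(a, cons(b, a)))), cons(p(a), b), b)   [R1 at 3]
6. m(p(cons(cons(a, b), cons(a, cons(b, a)))), cons(p(a), b), b)  →  cons(cons(a, b), cons(a, cons(b, a)))   [R1 at ε]

cons(cons(a, b), cons(a, cons(b, a)))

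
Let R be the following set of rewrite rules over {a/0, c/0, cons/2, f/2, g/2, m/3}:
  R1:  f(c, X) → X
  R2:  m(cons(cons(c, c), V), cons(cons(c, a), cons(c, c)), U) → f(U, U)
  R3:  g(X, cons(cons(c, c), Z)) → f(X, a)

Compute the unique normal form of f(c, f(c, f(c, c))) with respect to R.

1. f(c, f(c, f(c, c)))  →  f(c, f(c, c))   [R1 at ε]
2. f(c, f(c, c))  →  f(c, c)   [R1 at ε]
3. f(c, c)  →  c   [R1 at ε]

c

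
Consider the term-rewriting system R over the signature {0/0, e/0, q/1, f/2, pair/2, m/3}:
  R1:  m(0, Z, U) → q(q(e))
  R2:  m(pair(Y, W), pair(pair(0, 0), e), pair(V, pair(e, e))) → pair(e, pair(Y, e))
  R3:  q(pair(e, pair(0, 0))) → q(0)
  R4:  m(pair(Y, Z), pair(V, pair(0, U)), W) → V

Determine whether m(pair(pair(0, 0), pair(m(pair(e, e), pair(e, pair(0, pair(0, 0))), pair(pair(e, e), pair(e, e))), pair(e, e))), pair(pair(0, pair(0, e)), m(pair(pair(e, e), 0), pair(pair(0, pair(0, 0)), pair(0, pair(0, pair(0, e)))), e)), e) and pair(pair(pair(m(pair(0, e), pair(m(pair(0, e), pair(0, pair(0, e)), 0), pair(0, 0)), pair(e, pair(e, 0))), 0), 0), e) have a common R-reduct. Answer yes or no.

no — NF(t₁) = pair(0, pair(0, e)), NF(t₂) = pair(pair(pair(0, 0), 0), e)

Reduce t₁ = m(pair(pair(0, 0), pair(m(pair(e, e), pair(e, pair(0, pair(0, 0))), pair(pair(e, e), pair(e, e))), pair(e, e))), pair(pair(0, pair(0, e)), m(pair(pair(e, e), 0), pair(pair(0, pair(0, 0)), pair(0, pair(0, pair(0, e)))), e)), e):
1. m(pair(pair(0, 0), pair(m(pair(e, e), pair(e, pair(0, pair(0, 0))), pair(pair(e, e), pair(e, e))), pair(e, e))), pair(pair(0, pair(0, e)), m(pair(pair(e, e), 0), pair(pair(0, pair(0, 0)), pair(0, pair(0, pair(0, e)))), e)), e)  →  m(pair(pair(0, 0), pair(e, pair(e, e))), pair(pair(0, pair(0, e)), m(pair(pair(e, e), 0), pair(pair(0, pair(0, 0)), pair(0, pair(0, pair(0, e)))), e)), e)   [R4 at 1.2.1]
2. m(pair(pair(0, 0), pair(e, pair(e, e))), pair(pair(0, pair(0, e)), m(pair(pair(e, e), 0), pair(pair(0, pair(0, 0)), pair(0, pair(0, pair(0, e)))), e)), e)  →  m(pair(pair(0, 0), pair(e, pair(e, e))), pair(pair(0, pair(0, e)), pair(0, pair(0, 0))), e)   [R4 at 2.2]
3. m(pair(pair(0, 0), pair(e, pair(e, e))), pair(pair(0, pair(0, e)), pair(0, pair(0, 0))), e)  →  pair(0, pair(0, e))   [R4 at ε]

Reduce t₂ = pair(pair(pair(m(pair(0, e), pair(m(pair(0, e), pair(0, pair(0, e)), 0), pair(0, 0)), pair(e, pair(e, 0))), 0), 0), e):
1. pair(pair(pair(m(pair(0, e), pair(m(pair(0, e), pair(0, pair(0, e)), 0), pair(0, 0)), pair(e, pair(e, 0))), 0), 0), e)  →  pair(pair(pair(m(pair(0, e), pair(0, pair(0, e)), 0), 0), 0), e)   [R4 at 1.1.1]
2. pair(pair(pair(m(pair(0, e), pair(0, pair(0, e)), 0), 0), 0), e)  →  pair(pair(pair(0, 0), 0), e)   [R4 at 1.1.1]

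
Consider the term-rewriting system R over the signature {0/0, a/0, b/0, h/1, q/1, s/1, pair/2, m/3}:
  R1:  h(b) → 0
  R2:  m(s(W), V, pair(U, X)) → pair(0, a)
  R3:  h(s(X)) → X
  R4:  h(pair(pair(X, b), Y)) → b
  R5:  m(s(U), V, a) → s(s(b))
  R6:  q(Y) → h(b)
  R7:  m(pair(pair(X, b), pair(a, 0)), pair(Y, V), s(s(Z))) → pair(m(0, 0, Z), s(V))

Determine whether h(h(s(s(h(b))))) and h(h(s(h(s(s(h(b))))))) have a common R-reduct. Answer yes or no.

yes — NF(t₁) = 0, NF(t₂) = 0

Reduce t₁ = h(h(s(s(h(b))))):
1. h(h(s(s(h(b)))))  →  h(s(h(b)))   [R3 at 1]
2. h(s(h(b)))  →  h(b)   [R3 at ε]
3. h(b)  →  0   [R1 at ε]

Reduce t₂ = h(h(s(h(s(s(h(b))))))):
1. h(h(s(h(s(s(h(b)))))))  →  h(h(s(s(h(b)))))   [R3 at 1]
2. h(h(s(s(h(b)))))  →  h(s(h(b)))   [R3 at 1]
3. h(s(h(b)))  →  h(b)   [R3 at ε]
4. h(b)  →  0   [R1 at ε]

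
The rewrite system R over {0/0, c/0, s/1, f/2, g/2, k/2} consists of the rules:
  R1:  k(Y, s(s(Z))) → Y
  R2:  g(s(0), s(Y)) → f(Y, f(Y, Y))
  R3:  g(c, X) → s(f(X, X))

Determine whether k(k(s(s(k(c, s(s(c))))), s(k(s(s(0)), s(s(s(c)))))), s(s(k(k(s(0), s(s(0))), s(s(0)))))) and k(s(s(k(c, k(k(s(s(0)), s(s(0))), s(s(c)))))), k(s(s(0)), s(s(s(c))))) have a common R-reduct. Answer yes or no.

yes — NF(t₁) = s(s(c)), NF(t₂) = s(s(c))

Reduce t₁ = k(k(s(s(k(c, s(s(c))))), s(k(s(s(0)), s(s(s(c)))))), s(s(k(k(s(0), s(s(0))), s(s(0)))))):
1. k(k(s(s(k(c, s(s(c))))), s(k(s(s(0)), s(s(s(c)))))), s(s(k(k(s(0), s(s(0))), s(s(0))))))  →  k(s(s(k(c, s(s(c))))), s(k(s(s(0)), s(s(s(c))))))   [R1 at ε]
2. k(s(s(k(c, s(s(c))))), s(k(s(s(0)), s(s(s(c))))))  →  k(s(s(c)), s(k(s(s(0)), s(s(s(c))))))   [R1 at 1.1.1]
3. k(s(s(c)), s(k(s(s(0)), s(s(s(c))))))  →  k(s(s(c)), s(s(s(0))))   [R1 at 2.1]
4. k(s(s(c)), s(s(s(0))))  →  s(s(c))   [R1 at ε]

Reduce t₂ = k(s(s(k(c, k(k(s(s(0)), s(s(0))), s(s(c)))))), k(s(s(0)), s(s(s(c))))):
1. k(s(s(k(c, k(k(s(s(0)), s(s(0))), s(s(c)))))), k(s(s(0)), s(s(s(c)))))  →  k(s(s(k(c, k(s(s(0)), s(s(0)))))), k(s(s(0)), s(s(s(c)))))   [R1 at 1.1.1.2]
2. k(s(s(k(c, k(s(s(0)), s(s(0)))))), k(s(s(0)), s(s(s(c)))))  →  k(s(s(k(c, s(s(0))))), k(s(s(0)), s(s(s(c)))))   [R1 at 1.1.1.2]
3. k(s(s(k(c, s(s(0))))), k(s(s(0)), s(s(s(c)))))  →  k(s(s(c)), k(s(s(0)), s(s(s(c)))))   [R1 at 1.1.1]
4. k(s(s(c)), k(s(s(0)), s(s(s(c)))))  →  k(s(s(c)), s(s(0)))   [R1 at 2]
5. k(s(s(c)), s(s(0)))  →  s(s(c))   [R1 at ε]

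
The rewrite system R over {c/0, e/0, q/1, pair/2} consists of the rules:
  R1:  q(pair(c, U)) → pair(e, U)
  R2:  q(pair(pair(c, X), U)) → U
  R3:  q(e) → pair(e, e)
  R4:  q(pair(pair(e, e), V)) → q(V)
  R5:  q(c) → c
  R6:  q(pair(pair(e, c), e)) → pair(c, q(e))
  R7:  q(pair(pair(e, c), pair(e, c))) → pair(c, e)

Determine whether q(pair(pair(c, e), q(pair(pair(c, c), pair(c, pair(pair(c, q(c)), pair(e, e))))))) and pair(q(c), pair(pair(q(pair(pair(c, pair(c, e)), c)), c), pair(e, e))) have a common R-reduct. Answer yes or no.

yes — NF(t₁) = pair(c, pair(pair(c, c), pair(e, e))), NF(t₂) = pair(c, pair(pair(c, c), pair(e, e)))

Reduce t₁ = q(pair(pair(c, e), q(pair(pair(c, c), pair(c, pair(pair(c, q(c)), pair(e, e))))))):
1. q(pair(pair(c, e), q(pair(pair(c, c), pair(c, pair(pair(c, q(c)), pair(e, e)))))))  →  q(pair(pair(c, c), pair(c, pair(pair(c, q(c)), pair(e, e)))))   [R2 at ε]
2. q(pair(pair(c, c), pair(c, pair(pair(c, q(c)), pair(e, e)))))  →  pair(c, pair(pair(c, q(c)), pair(e, e)))   [R2 at ε]
3. pair(c, pair(pair(c, q(c)), pair(e, e)))  →  pair(c, pair(pair(c, c), pair(e, e)))   [R5 at 2.1.2]

Reduce t₂ = pair(q(c), pair(pair(q(pair(pair(c, pair(c, e)), c)), c), pair(e, e))):
1. pair(q(c), pair(pair(q(pair(pair(c, pair(c, e)), c)), c), pair(e, e)))  →  pair(c, pair(pair(q(pair(pair(c, pair(c, e)), c)), c), pair(e, e)))   [R5 at 1]
2. pair(c, pair(pair(q(pair(pair(c, pair(c, e)), c)), c), pair(e, e)))  →  pair(c, pair(pair(c, c), pair(e, e)))   [R2 at 2.1.1]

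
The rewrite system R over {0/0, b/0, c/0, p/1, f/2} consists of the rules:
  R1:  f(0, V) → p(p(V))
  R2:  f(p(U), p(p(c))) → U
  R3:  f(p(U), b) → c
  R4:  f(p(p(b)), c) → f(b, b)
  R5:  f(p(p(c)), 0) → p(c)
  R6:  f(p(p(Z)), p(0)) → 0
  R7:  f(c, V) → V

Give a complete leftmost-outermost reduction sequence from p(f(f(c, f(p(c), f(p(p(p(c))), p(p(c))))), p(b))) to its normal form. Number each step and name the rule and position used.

1. p(f(f(c, f(p(c), f(p(p(p(c))), p(p(c))))), p(b)))  →  p(f(f(p(c), f(p(p(p(c))), p(p(c)))), p(b)))   [R7 at 1.1]
2. p(f(f(p(c), f(p(p(p(c))), p(p(c)))), p(b)))  →  p(f(f(p(c), p(p(c))), p(b)))   [R2 at 1.1.2]
3. p(f(f(p(c), p(p(c))), p(b)))  →  p(f(c, p(b)))   [R2 at 1.1]
4. p(f(c, p(b)))  →  p(p(b))   [R7 at 1]

p(p(b))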